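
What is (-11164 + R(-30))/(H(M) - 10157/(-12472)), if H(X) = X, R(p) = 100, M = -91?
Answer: 137990208/1124795 ≈ 122.68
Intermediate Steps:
(-11164 + R(-30))/(H(M) - 10157/(-12472)) = (-11164 + 100)/(-91 - 10157/(-12472)) = -11064/(-91 - 10157*(-1/12472)) = -11064/(-91 + 10157/12472) = -11064/(-1124795/12472) = -11064*(-12472/1124795) = 137990208/1124795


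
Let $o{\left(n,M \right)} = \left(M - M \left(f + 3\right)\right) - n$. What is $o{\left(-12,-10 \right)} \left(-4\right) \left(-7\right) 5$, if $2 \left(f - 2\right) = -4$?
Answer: $4480$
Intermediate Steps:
$f = 0$ ($f = 2 + \frac{1}{2} \left(-4\right) = 2 - 2 = 0$)
$o{\left(n,M \right)} = - n - 2 M$ ($o{\left(n,M \right)} = \left(M - M \left(0 + 3\right)\right) - n = \left(M - M 3\right) - n = \left(M - 3 M\right) - n = - 2 M - n = - n - 2 M$)
$o{\left(-12,-10 \right)} \left(-4\right) \left(-7\right) 5 = \left(\left(-1\right) \left(-12\right) - -20\right) \left(-4\right) \left(-7\right) 5 = \left(12 + 20\right) 28 \cdot 5 = 32 \cdot 140 = 4480$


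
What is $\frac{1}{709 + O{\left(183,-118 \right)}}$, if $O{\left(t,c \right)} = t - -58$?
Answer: $\frac{1}{950} \approx 0.0010526$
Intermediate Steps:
$O{\left(t,c \right)} = 58 + t$ ($O{\left(t,c \right)} = t + 58 = 58 + t$)
$\frac{1}{709 + O{\left(183,-118 \right)}} = \frac{1}{709 + \left(58 + 183\right)} = \frac{1}{709 + 241} = \frac{1}{950}$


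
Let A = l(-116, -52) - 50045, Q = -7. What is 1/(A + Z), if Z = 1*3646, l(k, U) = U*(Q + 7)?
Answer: -1/46399 ≈ -2.1552e-5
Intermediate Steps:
l(k, U) = 0 (l(k, U) = U*(-7 + 7) = U*0 = 0)
A = -50045 (A = 0 - 50045 = -50045)
Z = 3646
1/(A + Z) = 1/(-50045 + 3646) = 1/(-46399) = -1/46399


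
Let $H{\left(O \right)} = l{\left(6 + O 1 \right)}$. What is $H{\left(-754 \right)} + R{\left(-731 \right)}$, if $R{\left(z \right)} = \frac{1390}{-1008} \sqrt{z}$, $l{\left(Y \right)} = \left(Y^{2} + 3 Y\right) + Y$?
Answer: $556512 - \frac{695 i \sqrt{731}}{504} \approx 5.5651 \cdot 10^{5} - 37.283 i$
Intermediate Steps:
$l{\left(Y \right)} = Y^{2} + 4 Y$
$H{\left(O \right)} = \left(6 + O\right) \left(10 + O\right)$ ($H{\left(O \right)} = \left(6 + O 1\right) \left(4 + \left(6 + O 1\right)\right) = \left(6 + O\right) \left(4 + \left(6 + O\right)\right) = \left(6 + O\right) \left(10 + O\right)$)
$R{\left(z \right)} = - \frac{695 \sqrt{z}}{504}$ ($R{\left(z \right)} = 1390 \left(- \frac{1}{1008}\right) \sqrt{z} = - \frac{695 \sqrt{z}}{504}$)
$H{\left(-754 \right)} + R{\left(-731 \right)} = \left(6 - 754\right) \left(10 - 754\right) - \frac{695 \sqrt{-731}}{504} = \left(-748\right) \left(-744\right) - \frac{695 i \sqrt{731}}{504} = 556512 - \frac{695 i \sqrt{731}}{504}$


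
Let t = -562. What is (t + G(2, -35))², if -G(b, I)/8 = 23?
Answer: 556516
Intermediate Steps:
G(b, I) = -184 (G(b, I) = -8*23 = -184)
(t + G(2, -35))² = (-562 - 184)² = (-746)² = 556516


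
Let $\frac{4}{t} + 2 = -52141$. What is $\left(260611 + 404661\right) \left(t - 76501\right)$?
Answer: $- \frac{2653764450982984}{52143} \approx -5.0894 \cdot 10^{10}$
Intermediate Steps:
$t = - \frac{4}{52143}$ ($t = \frac{4}{-2 - 52141} = \frac{4}{-52143} = 4 \left(- \frac{1}{52143}\right) = - \frac{4}{52143} \approx -7.6712 \cdot 10^{-5}$)
$\left(260611 + 404661\right) \left(t - 76501\right) = \left(260611 + 404661\right) \left(- \frac{4}{52143} - 76501\right) = 665272 \left(- \frac{3988991647}{52143}\right) = - \frac{2653764450982984}{52143}$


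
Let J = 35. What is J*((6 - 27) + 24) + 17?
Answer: 122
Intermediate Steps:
J*((6 - 27) + 24) + 17 = 35*((6 - 27) + 24) + 17 = 35*(-21 + 24) + 17 = 35*3 + 17 = 105 + 17 = 122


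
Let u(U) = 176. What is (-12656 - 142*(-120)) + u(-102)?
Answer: 4560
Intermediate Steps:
(-12656 - 142*(-120)) + u(-102) = (-12656 - 142*(-120)) + 176 = (-12656 + 17040) + 176 = 4384 + 176 = 4560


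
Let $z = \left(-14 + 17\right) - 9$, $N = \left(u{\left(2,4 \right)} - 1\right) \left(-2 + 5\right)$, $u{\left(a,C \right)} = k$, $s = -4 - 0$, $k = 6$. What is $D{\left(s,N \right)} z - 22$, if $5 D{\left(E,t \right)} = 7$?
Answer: $- \frac{152}{5} \approx -30.4$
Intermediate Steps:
$s = -4$ ($s = -4 + 0 = -4$)
$u{\left(a,C \right)} = 6$
$N = 15$ ($N = \left(6 - 1\right) \left(-2 + 5\right) = 5 \cdot 3 = 15$)
$z = -6$ ($z = 3 - 9 = -6$)
$D{\left(E,t \right)} = \frac{7}{5}$ ($D{\left(E,t \right)} = \frac{1}{5} \cdot 7 = \frac{7}{5}$)
$D{\left(s,N \right)} z - 22 = \frac{7}{5} \left(-6\right) - 22 = - \frac{42}{5} - 22 = - \frac{152}{5}$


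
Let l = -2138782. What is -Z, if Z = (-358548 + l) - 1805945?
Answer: 4303275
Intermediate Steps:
Z = -4303275 (Z = (-358548 - 2138782) - 1805945 = -2497330 - 1805945 = -4303275)
-Z = -1*(-4303275) = 4303275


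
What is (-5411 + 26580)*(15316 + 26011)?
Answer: 874851263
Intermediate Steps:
(-5411 + 26580)*(15316 + 26011) = 21169*41327 = 874851263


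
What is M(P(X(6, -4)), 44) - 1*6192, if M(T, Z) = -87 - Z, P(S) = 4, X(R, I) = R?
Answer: -6323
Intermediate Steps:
M(P(X(6, -4)), 44) - 1*6192 = (-87 - 1*44) - 1*6192 = (-87 - 44) - 6192 = -131 - 6192 = -6323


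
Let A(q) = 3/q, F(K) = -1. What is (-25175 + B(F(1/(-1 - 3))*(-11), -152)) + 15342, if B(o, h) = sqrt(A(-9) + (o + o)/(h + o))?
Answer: -9833 + I*sqrt(1081)/47 ≈ -9833.0 + 0.69954*I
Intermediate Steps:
B(o, h) = sqrt(-1/3 + 2*o/(h + o)) (B(o, h) = sqrt(3/(-9) + (o + o)/(h + o)) = sqrt(3*(-1/9) + (2*o)/(h + o)) = sqrt(-1/3 + 2*o/(h + o)))
(-25175 + B(F(1/(-1 - 3))*(-11), -152)) + 15342 = (-25175 + sqrt(3)*sqrt((-1*(-152) + 5*(-1*(-11)))/(-152 - 1*(-11)))/3) + 15342 = (-25175 + sqrt(3)*sqrt((152 + 5*11)/(-152 + 11))/3) + 15342 = (-25175 + sqrt(3)*sqrt((152 + 55)/(-141))/3) + 15342 = (-25175 + sqrt(3)*sqrt(-1/141*207)/3) + 15342 = (-25175 + sqrt(3)*sqrt(-69/47)/3) + 15342 = (-25175 + sqrt(3)*(I*sqrt(3243)/47)/3) + 15342 = (-25175 + I*sqrt(1081)/47) + 15342 = -9833 + I*sqrt(1081)/47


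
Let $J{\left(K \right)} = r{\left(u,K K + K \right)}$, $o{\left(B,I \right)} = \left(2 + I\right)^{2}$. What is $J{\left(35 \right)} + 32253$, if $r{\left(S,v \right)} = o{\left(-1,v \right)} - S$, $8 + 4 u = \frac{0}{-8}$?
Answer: $1624899$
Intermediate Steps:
$u = -2$ ($u = -2 + \frac{0 \frac{1}{-8}}{4} = -2 + \frac{0 \left(- \frac{1}{8}\right)}{4} = -2 + \frac{1}{4} \cdot 0 = -2 + 0 = -2$)
$r{\left(S,v \right)} = \left(2 + v\right)^{2} - S$
$J{\left(K \right)} = 2 + \left(2 + K + K^{2}\right)^{2}$ ($J{\left(K \right)} = \left(2 + \left(K K + K\right)\right)^{2} - -2 = \left(2 + \left(K^{2} + K\right)\right)^{2} + 2 = \left(2 + \left(K + K^{2}\right)\right)^{2} + 2 = \left(2 + K + K^{2}\right)^{2} + 2 = 2 + \left(2 + K + K^{2}\right)^{2}$)
$J{\left(35 \right)} + 32253 = \left(2 + \left(2 + 35 \left(1 + 35\right)\right)^{2}\right) + 32253 = \left(2 + \left(2 + 35 \cdot 36\right)^{2}\right) + 32253 = \left(2 + \left(2 + 1260\right)^{2}\right) + 32253 = \left(2 + 1262^{2}\right) + 32253 = \left(2 + 1592644\right) + 32253 = 1592646 + 32253 = 1624899$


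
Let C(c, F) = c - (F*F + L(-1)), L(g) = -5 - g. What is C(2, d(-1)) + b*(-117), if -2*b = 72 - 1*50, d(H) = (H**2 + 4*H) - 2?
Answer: 1268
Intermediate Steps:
d(H) = -2 + H**2 + 4*H
C(c, F) = 4 + c - F**2 (C(c, F) = c - (F*F + (-5 - 1*(-1))) = c - (F**2 + (-5 + 1)) = c - (F**2 - 4) = c - (-4 + F**2) = c + (4 - F**2) = 4 + c - F**2)
b = -11 (b = -(72 - 1*50)/2 = -(72 - 50)/2 = -1/2*22 = -11)
C(2, d(-1)) + b*(-117) = (4 + 2 - (-2 + (-1)**2 + 4*(-1))**2) - 11*(-117) = (4 + 2 - (-2 + 1 - 4)**2) + 1287 = (4 + 2 - 1*(-5)**2) + 1287 = (4 + 2 - 1*25) + 1287 = (4 + 2 - 25) + 1287 = -19 + 1287 = 1268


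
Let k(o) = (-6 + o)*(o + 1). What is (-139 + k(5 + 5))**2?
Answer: 9025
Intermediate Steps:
k(o) = (1 + o)*(-6 + o) (k(o) = (-6 + o)*(1 + o) = (1 + o)*(-6 + o))
(-139 + k(5 + 5))**2 = (-139 + (-6 + (5 + 5)**2 - 5*(5 + 5)))**2 = (-139 + (-6 + 10**2 - 5*10))**2 = (-139 + (-6 + 100 - 50))**2 = (-139 + 44)**2 = (-95)**2 = 9025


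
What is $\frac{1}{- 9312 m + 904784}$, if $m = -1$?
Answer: $\frac{1}{914096} \approx 1.094 \cdot 10^{-6}$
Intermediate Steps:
$\frac{1}{- 9312 m + 904784} = \frac{1}{\left(-9312\right) \left(-1\right) + 904784} = \frac{1}{9312 + 904784} = \frac{1}{914096}$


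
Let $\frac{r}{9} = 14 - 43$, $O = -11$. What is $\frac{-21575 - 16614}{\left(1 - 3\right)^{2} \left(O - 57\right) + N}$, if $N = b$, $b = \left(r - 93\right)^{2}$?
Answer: $- \frac{38189}{125044} \approx -0.3054$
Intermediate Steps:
$r = -261$ ($r = 9 \left(14 - 43\right) = 9 \left(-29\right) = -261$)
$b = 125316$ ($b = \left(-261 - 93\right)^{2} = \left(-354\right)^{2} = 125316$)
$N = 125316$
$\frac{-21575 - 16614}{\left(1 - 3\right)^{2} \left(O - 57\right) + N} = \frac{-21575 - 16614}{\left(1 - 3\right)^{2} \left(-11 - 57\right) + 125316} = - \frac{38189}{\left(-2\right)^{2} \left(-68\right) + 125316} = - \frac{38189}{4 \left(-68\right) + 125316} = - \frac{38189}{-272 + 125316} = - \frac{38189}{125044}$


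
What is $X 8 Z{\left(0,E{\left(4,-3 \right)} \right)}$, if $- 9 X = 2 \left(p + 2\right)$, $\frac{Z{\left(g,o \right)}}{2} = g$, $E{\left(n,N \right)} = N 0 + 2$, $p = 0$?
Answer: $0$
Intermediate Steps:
$E{\left(n,N \right)} = 2$ ($E{\left(n,N \right)} = 0 + 2 = 2$)
$Z{\left(g,o \right)} = 2 g$
$X = - \frac{4}{9}$ ($X = - \frac{2 \left(0 + 2\right)}{9} = - \frac{2 \cdot 2}{9} = \left(- \frac{1}{9}\right) 4 = - \frac{4}{9} \approx -0.44444$)
$X 8 Z{\left(0,E{\left(4,-3 \right)} \right)} = \left(- \frac{4}{9}\right) 8 \cdot 2 \cdot 0 = \left(- \frac{32}{9}\right) 0 = 0$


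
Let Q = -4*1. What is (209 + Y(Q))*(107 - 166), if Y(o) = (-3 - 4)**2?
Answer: -15222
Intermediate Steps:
Q = -4
Y(o) = 49 (Y(o) = (-7)**2 = 49)
(209 + Y(Q))*(107 - 166) = (209 + 49)*(107 - 166) = 258*(-59) = -15222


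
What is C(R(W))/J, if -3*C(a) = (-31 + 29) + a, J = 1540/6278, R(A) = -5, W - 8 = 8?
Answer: 3139/330 ≈ 9.5121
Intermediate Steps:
W = 16 (W = 8 + 8 = 16)
J = 770/3139 (J = 1540*(1/6278) = 770/3139 ≈ 0.24530)
C(a) = ⅔ - a/3 (C(a) = -((-31 + 29) + a)/3 = -(-2 + a)/3 = ⅔ - a/3)
C(R(W))/J = (⅔ - ⅓*(-5))/(770/3139) = (⅔ + 5/3)*(3139/770) = (7/3)*(3139/770) = 3139/330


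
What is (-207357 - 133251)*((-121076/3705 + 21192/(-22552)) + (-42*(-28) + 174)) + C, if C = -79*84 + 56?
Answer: -1561007284859796/3481465 ≈ -4.4838e+8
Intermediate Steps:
C = -6580 (C = -6636 + 56 = -6580)
(-207357 - 133251)*((-121076/3705 + 21192/(-22552)) + (-42*(-28) + 174)) + C = (-207357 - 133251)*((-121076/3705 + 21192/(-22552)) + (-42*(-28) + 174)) - 6580 = -340608*((-121076*1/3705 + 21192*(-1/22552)) + (1176 + 174)) - 6580 = -340608*((-121076/3705 - 2649/2819) + 1350) - 6580 = -340608*(-351127789/10444395 + 1350) - 6580 = -340608*13748805461/10444395 - 6580 = -1560984376820096/3481465 - 6580 = -1561007284859796/3481465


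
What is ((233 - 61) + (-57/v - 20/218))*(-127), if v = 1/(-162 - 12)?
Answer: -139674600/109 ≈ -1.2814e+6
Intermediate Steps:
v = -1/174 (v = 1/(-174) = -1/174 ≈ -0.0057471)
((233 - 61) + (-57/v - 20/218))*(-127) = ((233 - 61) + (-57/(-1/174) - 20/218))*(-127) = (172 + (-57*(-174) - 20*1/218))*(-127) = (172 + (9918 - 10/109))*(-127) = (172 + 1081052/109)*(-127) = (1099800/109)*(-127) = -139674600/109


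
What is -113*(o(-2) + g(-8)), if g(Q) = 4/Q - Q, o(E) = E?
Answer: -1243/2 ≈ -621.50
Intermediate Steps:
g(Q) = -Q + 4/Q
-113*(o(-2) + g(-8)) = -113*(-2 + (-1*(-8) + 4/(-8))) = -113*(-2 + (8 + 4*(-⅛))) = -113*(-2 + (8 - ½)) = -113*(-2 + 15/2) = -113*11/2 = -1243/2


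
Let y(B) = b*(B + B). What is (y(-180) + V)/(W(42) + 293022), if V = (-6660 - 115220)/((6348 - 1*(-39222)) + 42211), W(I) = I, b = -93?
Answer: 367348250/3215681373 ≈ 0.11424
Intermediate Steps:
y(B) = -186*B (y(B) = -93*(B + B) = -186*B)
V = -121880/87781 (V = -121880/((6348 + 39222) + 42211) = -121880/(45570 + 42211) = -121880/87781 ≈ -1.3885)
(y(-180) + V)/(W(42) + 293022) = (-186*(-180) - 121880/87781)/(42 + 293022) = (33480 - 121880/87781)/293064 = (2938786000/87781)*(1/293064) = 367348250/3215681373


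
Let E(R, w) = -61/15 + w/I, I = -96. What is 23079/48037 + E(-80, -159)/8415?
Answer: 8469556181/17639186400 ≈ 0.48016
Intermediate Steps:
E(R, w) = -61/15 - w/96 (E(R, w) = -61/15 + w/(-96) = -61*1/15 + w*(-1/96) = -61/15 - w/96)
23079/48037 + E(-80, -159)/8415 = 23079/48037 + (-61/15 - 1/96*(-159))/8415 = 23079*(1/48037) + (-61/15 + 53/32)*(1/8415) = 23079/48037 - 1157/480*1/8415 = 23079/48037 - 1157/4039200 = 8469556181/17639186400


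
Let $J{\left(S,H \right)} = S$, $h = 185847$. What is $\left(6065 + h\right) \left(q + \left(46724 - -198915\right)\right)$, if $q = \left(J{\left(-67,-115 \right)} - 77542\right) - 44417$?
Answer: $23722818056$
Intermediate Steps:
$q = -122026$ ($q = \left(-67 - 77542\right) - 44417 = -77609 - 44417 = -122026$)
$\left(6065 + h\right) \left(q + \left(46724 - -198915\right)\right) = \left(6065 + 185847\right) \left(-122026 + \left(46724 - -198915\right)\right) = 191912 \left(-122026 + \left(46724 + 198915\right)\right) = 191912 \left(-122026 + 245639\right) = 191912 \cdot 123613 = 23722818056$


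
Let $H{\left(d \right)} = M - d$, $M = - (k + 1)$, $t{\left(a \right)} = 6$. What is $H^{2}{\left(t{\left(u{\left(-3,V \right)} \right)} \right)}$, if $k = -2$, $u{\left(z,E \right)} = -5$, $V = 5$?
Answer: $25$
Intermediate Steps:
$M = 1$ ($M = - (-2 + 1) = \left(-1\right) \left(-1\right) = 1$)
$H{\left(d \right)} = 1 - d$
$H^{2}{\left(t{\left(u{\left(-3,V \right)} \right)} \right)} = \left(1 - 6\right)^{2} = \left(-5\right)^{2} = 25$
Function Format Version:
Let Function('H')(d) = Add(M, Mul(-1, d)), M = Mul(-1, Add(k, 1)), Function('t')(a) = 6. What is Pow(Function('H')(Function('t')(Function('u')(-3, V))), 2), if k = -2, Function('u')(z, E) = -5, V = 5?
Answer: 25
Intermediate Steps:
M = 1 (M = Mul(-1, Add(-2, 1)) = Mul(-1, -1) = 1)
Function('H')(d) = Add(1, Mul(-1, d))
Pow(Function('H')(Function('t')(Function('u')(-3, V))), 2) = Pow(Add(1, Mul(-1, 6)), 2) = Pow(Add(1, -6), 2) = Pow(-5, 2) = 25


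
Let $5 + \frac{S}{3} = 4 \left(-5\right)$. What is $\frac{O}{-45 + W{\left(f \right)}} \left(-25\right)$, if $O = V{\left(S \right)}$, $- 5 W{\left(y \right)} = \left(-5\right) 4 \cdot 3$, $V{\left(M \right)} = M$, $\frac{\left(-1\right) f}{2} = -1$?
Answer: $- \frac{625}{11} \approx -56.818$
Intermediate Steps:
$f = 2$ ($f = \left(-2\right) \left(-1\right) = 2$)
$S = -75$ ($S = -15 + 3 \cdot 4 \left(-5\right) = -15 + 3 \left(-20\right) = -15 - 60 = -75$)
$W{\left(y \right)} = 12$ ($W{\left(y \right)} = - \frac{\left(-5\right) 4 \cdot 3}{5} = - \frac{\left(-20\right) 3}{5} = \left(- \frac{1}{5}\right) \left(-60\right) = 12$)
$O = -75$
$\frac{O}{-45 + W{\left(f \right)}} \left(-25\right) = - \frac{75}{-45 + 12} \left(-25\right) = - \frac{75}{-33} \left(-25\right) = \left(-75\right) \left(- \frac{1}{33}\right) \left(-25\right) = \frac{25}{11} \left(-25\right) = - \frac{625}{11}$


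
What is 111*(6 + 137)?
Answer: 15873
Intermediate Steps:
111*(6 + 137) = 111*143 = 15873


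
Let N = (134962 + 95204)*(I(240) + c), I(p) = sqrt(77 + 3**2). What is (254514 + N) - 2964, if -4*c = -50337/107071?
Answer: 59660353071/214142 + 230166*sqrt(86) ≈ 2.4131e+6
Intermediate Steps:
c = 50337/428284 (c = -(-50337)/(4*107071) = -1/4*(-50337/107071) = 50337/428284 ≈ 0.11753)
I(p) = sqrt(86) (I(p) = sqrt(77 + 9) = sqrt(86))
N = 5792932971/214142 + 230166*sqrt(86) (N = (134962 + 95204)*(sqrt(86) + 50337/428284) = 230166*(50337/428284 + sqrt(86)) = 5792932971/214142 + 230166*sqrt(86) ≈ 2.1615e+6)
(254514 + N) - 2964 = (254514 + (5792932971/214142 + 230166*sqrt(86))) - 2964 = (60295069959/214142 + 230166*sqrt(86)) - 2964 = 59660353071/214142 + 230166*sqrt(86)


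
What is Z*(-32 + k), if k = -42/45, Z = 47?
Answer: -23218/15 ≈ -1547.9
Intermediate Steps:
k = -14/15 (k = -42*1/45 = -14/15 ≈ -0.93333)
Z*(-32 + k) = 47*(-32 - 14/15) = 47*(-494/15) = -23218/15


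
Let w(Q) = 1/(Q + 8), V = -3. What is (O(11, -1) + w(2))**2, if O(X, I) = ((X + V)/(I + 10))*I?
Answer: 5041/8100 ≈ 0.62235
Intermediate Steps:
w(Q) = 1/(8 + Q)
O(X, I) = I*(-3 + X)/(10 + I) (O(X, I) = ((X - 3)/(I + 10))*I = ((-3 + X)/(10 + I))*I = I*(-3 + X)/(10 + I))
(O(11, -1) + w(2))**2 = (-(-3 + 11)/(10 - 1) + 1/(8 + 2))**2 = (-1*8/9 + 1/10)**2 = (-1*1/9*8 + 1/10)**2 = (-8/9 + 1/10)**2 = (-71/90)**2 = 5041/8100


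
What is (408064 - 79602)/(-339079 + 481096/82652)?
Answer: -6787010306/7006269103 ≈ -0.96871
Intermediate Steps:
(408064 - 79602)/(-339079 + 481096/82652) = 328462/(-339079 + 481096*(1/82652)) = 328462/(-339079 + 120274/20663) = 328462/(-7006269103/20663) = 328462*(-20663/7006269103) = -6787010306/7006269103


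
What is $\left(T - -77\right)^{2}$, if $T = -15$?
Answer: $3844$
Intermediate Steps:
$\left(T - -77\right)^{2} = \left(-15 - -77\right)^{2} = \left(-15 + 77\right)^{2} = 62^{2} = 3844$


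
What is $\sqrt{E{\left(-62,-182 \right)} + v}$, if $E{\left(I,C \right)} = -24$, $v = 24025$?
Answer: $\sqrt{24001} \approx 154.92$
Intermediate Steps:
$\sqrt{E{\left(-62,-182 \right)} + v} = \sqrt{-24 + 24025} = \sqrt{24001}$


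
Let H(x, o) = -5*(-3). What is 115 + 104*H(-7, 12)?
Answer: 1675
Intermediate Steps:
H(x, o) = 15
115 + 104*H(-7, 12) = 115 + 104*15 = 115 + 1560 = 1675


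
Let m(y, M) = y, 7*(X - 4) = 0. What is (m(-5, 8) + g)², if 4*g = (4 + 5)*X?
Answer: 16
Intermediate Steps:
X = 4 (X = 4 + (⅐)*0 = 4 + 0 = 4)
g = 9 (g = ((4 + 5)*4)/4 = (9*4)/4 = (¼)*36 = 9)
(m(-5, 8) + g)² = (-5 + 9)² = 4² = 16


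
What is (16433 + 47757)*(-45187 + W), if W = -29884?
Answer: -4818807490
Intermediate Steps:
(16433 + 47757)*(-45187 + W) = (16433 + 47757)*(-45187 - 29884) = 64190*(-75071) = -4818807490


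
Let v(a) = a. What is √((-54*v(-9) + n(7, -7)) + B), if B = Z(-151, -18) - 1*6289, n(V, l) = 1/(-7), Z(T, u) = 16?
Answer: I*√283570/7 ≈ 76.073*I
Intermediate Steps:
n(V, l) = -⅐ (n(V, l) = 1*(-⅐) = -⅐)
B = -6273 (B = 16 - 1*6289 = 16 - 6289 = -6273)
√((-54*v(-9) + n(7, -7)) + B) = √((-54*(-9) - ⅐) - 6273) = √((486 - ⅐) - 6273) = √(3401/7 - 6273) = √(-40510/7) = I*√283570/7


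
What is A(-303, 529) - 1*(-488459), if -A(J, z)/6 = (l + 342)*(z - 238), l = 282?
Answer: -601045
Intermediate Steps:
A(J, z) = 891072 - 3744*z (A(J, z) = -6*(282 + 342)*(z - 238) = -3744*(-238 + z) = -6*(-148512 + 624*z) = 891072 - 3744*z)
A(-303, 529) - 1*(-488459) = (891072 - 3744*529) - 1*(-488459) = (891072 - 1980576) + 488459 = -1089504 + 488459 = -601045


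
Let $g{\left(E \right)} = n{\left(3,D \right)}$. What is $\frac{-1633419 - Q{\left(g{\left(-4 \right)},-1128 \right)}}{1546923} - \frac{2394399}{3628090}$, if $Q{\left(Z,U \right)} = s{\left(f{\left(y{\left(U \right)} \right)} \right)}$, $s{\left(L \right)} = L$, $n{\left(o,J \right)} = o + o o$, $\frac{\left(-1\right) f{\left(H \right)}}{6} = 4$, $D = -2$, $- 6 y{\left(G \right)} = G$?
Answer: $- \frac{3210018316609}{1870791955690} \approx -1.7159$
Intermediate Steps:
$y{\left(G \right)} = - \frac{G}{6}$
$f{\left(H \right)} = -24$ ($f{\left(H \right)} = \left(-6\right) 4 = -24$)
$n{\left(o,J \right)} = o + o^{2}$
$g{\left(E \right)} = 12$ ($g{\left(E \right)} = 3 \left(1 + 3\right) = 3 \cdot 4 = 12$)
$Q{\left(Z,U \right)} = -24$
$\frac{-1633419 - Q{\left(g{\left(-4 \right)},-1128 \right)}}{1546923} - \frac{2394399}{3628090} = \frac{-1633419 - -24}{1546923} - \frac{2394399}{3628090} = \left(-1633419 + 24\right) \frac{1}{1546923} - \frac{2394399}{3628090} = \left(-1633395\right) \frac{1}{1546923} - \frac{2394399}{3628090} = - \frac{544465}{515641} - \frac{2394399}{3628090} = - \frac{3210018316609}{1870791955690}$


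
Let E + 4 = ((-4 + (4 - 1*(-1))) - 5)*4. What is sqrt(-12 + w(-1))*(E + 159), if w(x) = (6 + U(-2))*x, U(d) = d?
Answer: 556*I ≈ 556.0*I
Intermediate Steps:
w(x) = 4*x (w(x) = (6 - 2)*x = 4*x)
E = -20 (E = -4 + ((-4 + (4 - 1*(-1))) - 5)*4 = -4 + ((-4 + (4 + 1)) - 5)*4 = -4 + ((-4 + 5) - 5)*4 = -4 + (1 - 5)*4 = -4 - 4*4 = -4 - 16 = -20)
sqrt(-12 + w(-1))*(E + 159) = sqrt(-12 + 4*(-1))*(-20 + 159) = sqrt(-12 - 4)*139 = sqrt(-16)*139 = (4*I)*139 = 556*I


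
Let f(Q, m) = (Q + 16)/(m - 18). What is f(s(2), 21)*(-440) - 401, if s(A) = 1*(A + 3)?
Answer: -3481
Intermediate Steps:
s(A) = 3 + A (s(A) = 1*(3 + A) = 3 + A)
f(Q, m) = (16 + Q)/(-18 + m)
f(s(2), 21)*(-440) - 401 = ((16 + (3 + 2))/(-18 + 21))*(-440) - 401 = ((16 + 5)/3)*(-440) - 401 = ((1/3)*21)*(-440) - 401 = 7*(-440) - 401 = -3080 - 401 = -3481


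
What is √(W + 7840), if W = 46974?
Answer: √54814 ≈ 234.12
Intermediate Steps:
√(W + 7840) = √(46974 + 7840) = √54814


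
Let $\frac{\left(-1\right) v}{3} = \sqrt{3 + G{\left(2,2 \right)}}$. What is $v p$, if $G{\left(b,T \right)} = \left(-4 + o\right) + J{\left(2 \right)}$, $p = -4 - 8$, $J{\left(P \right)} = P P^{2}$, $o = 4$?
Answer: $36 \sqrt{11} \approx 119.4$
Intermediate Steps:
$J{\left(P \right)} = P^{3}$
$p = -12$ ($p = -4 - 8 = -12$)
$G{\left(b,T \right)} = 8$ ($G{\left(b,T \right)} = \left(-4 + 4\right) + 2^{3} = 0 + 8 = 8$)
$v = - 3 \sqrt{11}$ ($v = - 3 \sqrt{3 + 8} = - 3 \sqrt{11} \approx -9.9499$)
$v p = - 3 \sqrt{11} \left(-12\right) = 36 \sqrt{11}$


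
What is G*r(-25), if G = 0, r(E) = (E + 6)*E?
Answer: 0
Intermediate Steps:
r(E) = E*(6 + E) (r(E) = (6 + E)*E = E*(6 + E))
G*r(-25) = 0*(-25*(6 - 25)) = 0*(-25*(-19)) = 0*475 = 0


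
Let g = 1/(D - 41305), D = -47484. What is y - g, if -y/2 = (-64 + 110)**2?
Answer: -375755047/88789 ≈ -4232.0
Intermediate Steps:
y = -4232 (y = -2*(-64 + 110)**2 = -2*46**2 = -2*2116 = -4232)
g = -1/88789 (g = 1/(-47484 - 41305) = 1/(-88789) = -1/88789 ≈ -1.1263e-5)
y - g = -4232 - 1*(-1/88789) = -4232 + 1/88789 = -375755047/88789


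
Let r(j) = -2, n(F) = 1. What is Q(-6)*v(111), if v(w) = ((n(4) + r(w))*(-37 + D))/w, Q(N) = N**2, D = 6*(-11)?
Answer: 1236/37 ≈ 33.405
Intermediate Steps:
D = -66
v(w) = 103/w (v(w) = ((1 - 2)*(-37 - 66))/w = (-1*(-103))/w = 103/w)
Q(-6)*v(111) = (-6)**2*(103/111) = 36*(103*(1/111)) = 36*(103/111) = 1236/37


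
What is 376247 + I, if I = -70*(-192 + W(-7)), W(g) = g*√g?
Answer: 389687 + 490*I*√7 ≈ 3.8969e+5 + 1296.4*I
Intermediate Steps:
W(g) = g^(3/2)
I = 13440 + 490*I*√7 (I = -70*(-192 + (-7)^(3/2)) = -70*(-192 - 7*I*√7) = 13440 + 490*I*√7 ≈ 13440.0 + 1296.4*I)
376247 + I = 376247 + (13440 + 490*I*√7) = 389687 + 490*I*√7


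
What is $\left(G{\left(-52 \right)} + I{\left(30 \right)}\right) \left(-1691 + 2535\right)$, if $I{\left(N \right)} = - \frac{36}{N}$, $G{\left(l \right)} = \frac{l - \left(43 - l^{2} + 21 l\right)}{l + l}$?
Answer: $- \frac{4036219}{130} \approx -31048.0$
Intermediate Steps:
$G{\left(l \right)} = \frac{-43 + l^{2} - 20 l}{2 l}$ ($G{\left(l \right)} = \frac{l - \left(43 - l^{2} + 21 l\right)}{2 l} = \left(-43 + l^{2} - 20 l\right) \frac{1}{2 l} = \frac{-43 + l^{2} - 20 l}{2 l}$)
$\left(G{\left(-52 \right)} + I{\left(30 \right)}\right) \left(-1691 + 2535\right) = \left(\frac{-43 - 52 \left(-20 - 52\right)}{2 \left(-52\right)} - \frac{36}{30}\right) \left(-1691 + 2535\right) = \left(\frac{1}{2} \left(- \frac{1}{52}\right) \left(-43 - -3744\right) - \frac{6}{5}\right) 844 = \left(\frac{1}{2} \left(- \frac{1}{52}\right) \left(-43 + 3744\right) - \frac{6}{5}\right) 844 = \left(\frac{1}{2} \left(- \frac{1}{52}\right) 3701 - \frac{6}{5}\right) 844 = \left(- \frac{3701}{104} - \frac{6}{5}\right) 844 = \left(- \frac{19129}{520}\right) 844 = - \frac{4036219}{130}$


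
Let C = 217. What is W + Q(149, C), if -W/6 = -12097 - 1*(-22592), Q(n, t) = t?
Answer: -62753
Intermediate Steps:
W = -62970 (W = -6*(-12097 - 1*(-22592)) = -6*(-12097 + 22592) = -6*10495 = -62970)
W + Q(149, C) = -62970 + 217 = -62753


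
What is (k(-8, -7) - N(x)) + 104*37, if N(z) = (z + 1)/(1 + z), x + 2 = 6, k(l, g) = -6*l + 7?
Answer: 3902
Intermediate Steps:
k(l, g) = 7 - 6*l
x = 4 (x = -2 + 6 = 4)
N(z) = 1 (N(z) = (1 + z)/(1 + z) = 1)
(k(-8, -7) - N(x)) + 104*37 = ((7 - 6*(-8)) - 1*1) + 104*37 = ((7 + 48) - 1) + 3848 = (55 - 1) + 3848 = 54 + 3848 = 3902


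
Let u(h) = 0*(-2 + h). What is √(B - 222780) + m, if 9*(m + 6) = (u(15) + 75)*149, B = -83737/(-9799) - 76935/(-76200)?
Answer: 3707/3 + I*√138002997860129471370/24889460 ≈ 1235.7 + 471.99*I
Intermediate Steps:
u(h) = 0
B = 475643031/49778920 (B = -83737*(-1/9799) - 76935*(-1/76200) = 83737/9799 + 5129/5080 = 475643031/49778920 ≈ 9.5551)
m = 3707/3 (m = -6 + ((0 + 75)*149)/9 = -6 + (75*149)/9 = -6 + (⅑)*11175 = -6 + 3725/3 = 3707/3 ≈ 1235.7)
√(B - 222780) + m = √(475643031/49778920 - 222780) + 3707/3 = √(-11089272154569/49778920) + 3707/3 = I*√138002997860129471370/24889460 + 3707/3 = 3707/3 + I*√138002997860129471370/24889460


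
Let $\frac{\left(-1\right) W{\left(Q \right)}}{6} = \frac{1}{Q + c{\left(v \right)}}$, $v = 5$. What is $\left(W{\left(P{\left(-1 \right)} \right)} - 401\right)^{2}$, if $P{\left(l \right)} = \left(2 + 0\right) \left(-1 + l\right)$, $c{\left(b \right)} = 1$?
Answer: $159201$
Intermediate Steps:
$P{\left(l \right)} = -2 + 2 l$ ($P{\left(l \right)} = 2 \left(-1 + l\right) = -2 + 2 l$)
$W{\left(Q \right)} = - \frac{6}{1 + Q}$ ($W{\left(Q \right)} = - \frac{6}{Q + 1} = - \frac{6}{1 + Q}$)
$\left(W{\left(P{\left(-1 \right)} \right)} - 401\right)^{2} = \left(- \frac{6}{1 + \left(-2 + 2 \left(-1\right)\right)} - 401\right)^{2} = \left(- \frac{6}{1 - 4} - 401\right)^{2} = \left(- \frac{6}{-3} - 401\right)^{2} = \left(\left(-6\right) \left(- \frac{1}{3}\right) - 401\right)^{2} = \left(2 - 401\right)^{2} = \left(-399\right)^{2} = 159201$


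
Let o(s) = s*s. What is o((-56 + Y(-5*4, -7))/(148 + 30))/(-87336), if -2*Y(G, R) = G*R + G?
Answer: -841/172947114 ≈ -4.8628e-6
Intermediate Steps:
Y(G, R) = -G/2 - G*R/2 (Y(G, R) = -(G*R + G)/2 = -(G + G*R)/2 = -G/2 - G*R/2)
o(s) = s²
o((-56 + Y(-5*4, -7))/(148 + 30))/(-87336) = ((-56 - (-5*4)*(1 - 7)/2)/(148 + 30))²/(-87336) = ((-56 - ½*(-20)*(-6))/178)²*(-1/87336) = ((-56 - 60)*(1/178))²*(-1/87336) = (-116*1/178)²*(-1/87336) = (-58/89)²*(-1/87336) = (3364/7921)*(-1/87336) = -841/172947114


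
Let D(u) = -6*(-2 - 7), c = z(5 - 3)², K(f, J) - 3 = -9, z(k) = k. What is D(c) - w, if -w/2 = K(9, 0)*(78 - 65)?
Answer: -102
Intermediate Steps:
K(f, J) = -6 (K(f, J) = 3 - 9 = -6)
w = 156 (w = -(-12)*(78 - 65) = -(-12)*13 = -2*(-78) = 156)
c = 4 (c = (5 - 3)² = 2² = 4)
D(u) = 54 (D(u) = -6*(-9) = 54)
D(c) - w = 54 - 1*156 = 54 - 156 = -102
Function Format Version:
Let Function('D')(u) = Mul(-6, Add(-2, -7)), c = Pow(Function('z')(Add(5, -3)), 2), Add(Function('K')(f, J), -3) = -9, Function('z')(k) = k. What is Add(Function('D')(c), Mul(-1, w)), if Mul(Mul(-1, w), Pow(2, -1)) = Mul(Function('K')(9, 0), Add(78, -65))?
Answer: -102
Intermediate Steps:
Function('K')(f, J) = -6 (Function('K')(f, J) = Add(3, -9) = -6)
w = 156 (w = Mul(-2, Mul(-6, Add(78, -65))) = Mul(-2, Mul(-6, 13)) = Mul(-2, -78) = 156)
c = 4 (c = Pow(Add(5, -3), 2) = Pow(2, 2) = 4)
Function('D')(u) = 54 (Function('D')(u) = Mul(-6, -9) = 54)
Add(Function('D')(c), Mul(-1, w)) = Add(54, Mul(-1, 156)) = Add(54, -156) = -102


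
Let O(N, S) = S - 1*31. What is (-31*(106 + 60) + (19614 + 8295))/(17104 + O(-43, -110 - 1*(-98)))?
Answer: 22763/17061 ≈ 1.3342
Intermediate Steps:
O(N, S) = -31 + S (O(N, S) = S - 31 = -31 + S)
(-31*(106 + 60) + (19614 + 8295))/(17104 + O(-43, -110 - 1*(-98))) = (-31*(106 + 60) + (19614 + 8295))/(17104 + (-31 + (-110 - 1*(-98)))) = (-31*166 + 27909)/(17104 + (-31 + (-110 + 98))) = (-5146 + 27909)/(17104 + (-31 - 12)) = 22763/(17104 - 43) = 22763/17061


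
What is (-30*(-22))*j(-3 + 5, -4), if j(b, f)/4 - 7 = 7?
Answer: 36960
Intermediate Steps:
j(b, f) = 56 (j(b, f) = 28 + 4*7 = 28 + 28 = 56)
(-30*(-22))*j(-3 + 5, -4) = -30*(-22)*56 = 660*56 = 36960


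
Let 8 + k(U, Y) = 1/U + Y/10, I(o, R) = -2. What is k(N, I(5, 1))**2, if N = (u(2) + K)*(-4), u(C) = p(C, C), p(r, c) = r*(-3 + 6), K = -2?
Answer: 436921/6400 ≈ 68.269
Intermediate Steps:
p(r, c) = 3*r (p(r, c) = r*3 = 3*r)
u(C) = 3*C
N = -16 (N = (3*2 - 2)*(-4) = (6 - 2)*(-4) = 4*(-4) = -16)
k(U, Y) = -8 + 1/U + Y/10 (k(U, Y) = -8 + (1/U + Y/10) = -8 + 1/U + Y/10)
k(N, I(5, 1))**2 = (-8 + 1/(-16) + (1/10)*(-2))**2 = (-8 - 1/16 - 1/5)**2 = (-661/80)**2 = 436921/6400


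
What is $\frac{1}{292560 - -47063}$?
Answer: $\frac{1}{339623} \approx 2.9444 \cdot 10^{-6}$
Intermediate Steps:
$\frac{1}{292560 - -47063} = \frac{1}{292560 + \left(-325403 + 372466\right)} = \frac{1}{292560 + 47063} = \frac{1}{339623}$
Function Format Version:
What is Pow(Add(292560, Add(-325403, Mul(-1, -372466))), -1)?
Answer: Rational(1, 339623) ≈ 2.9444e-6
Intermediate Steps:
Pow(Add(292560, Add(-325403, Mul(-1, -372466))), -1) = Pow(Add(292560, Add(-325403, 372466)), -1) = Pow(Add(292560, 47063), -1) = Pow(339623, -1) = Rational(1, 339623)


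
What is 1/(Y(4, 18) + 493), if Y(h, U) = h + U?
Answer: 1/515 ≈ 0.0019417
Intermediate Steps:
Y(h, U) = U + h
1/(Y(4, 18) + 493) = 1/((18 + 4) + 493) = 1/(22 + 493) = 1/515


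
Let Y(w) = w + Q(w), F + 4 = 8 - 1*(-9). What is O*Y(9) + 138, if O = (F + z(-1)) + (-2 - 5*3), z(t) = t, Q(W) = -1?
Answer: 98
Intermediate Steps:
F = 13 (F = -4 + (8 - 1*(-9)) = -4 + (8 + 9) = -4 + 17 = 13)
Y(w) = -1 + w (Y(w) = w - 1 = -1 + w)
O = -5 (O = (13 - 1) + (-2 - 5*3) = 12 + (-2 - 15) = 12 - 17 = -5)
O*Y(9) + 138 = -5*(-1 + 9) + 138 = -5*8 + 138 = -40 + 138 = 98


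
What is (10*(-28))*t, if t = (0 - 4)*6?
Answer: 6720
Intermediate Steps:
t = -24 (t = -4*6 = -24)
(10*(-28))*t = (10*(-28))*(-24) = -280*(-24) = 6720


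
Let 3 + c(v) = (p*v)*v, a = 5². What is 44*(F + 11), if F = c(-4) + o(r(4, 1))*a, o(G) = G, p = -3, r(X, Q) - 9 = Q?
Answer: 9240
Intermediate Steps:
r(X, Q) = 9 + Q
a = 25
c(v) = -3 - 3*v² (c(v) = -3 + (-3*v)*v = -3 - 3*v²)
F = 199 (F = (-3 - 3*(-4)²) + (9 + 1)*25 = (-3 - 3*16) + 10*25 = (-3 - 48) + 250 = -51 + 250 = 199)
44*(F + 11) = 44*(199 + 11) = 44*210 = 9240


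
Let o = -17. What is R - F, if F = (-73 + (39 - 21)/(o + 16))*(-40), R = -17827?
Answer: -21467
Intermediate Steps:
F = 3640 (F = (-73 + (39 - 21)/(-17 + 16))*(-40) = (-73 + 18/(-1))*(-40) = (-73 + 18*(-1))*(-40) = (-73 - 18)*(-40) = -91*(-40) = 3640)
R - F = -17827 - 1*3640 = -17827 - 3640 = -21467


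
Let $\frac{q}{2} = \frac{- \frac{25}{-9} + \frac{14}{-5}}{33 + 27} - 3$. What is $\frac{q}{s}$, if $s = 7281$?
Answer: $- \frac{8101}{9829350} \approx -0.00082416$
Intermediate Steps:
$q = - \frac{8101}{1350}$ ($q = 2 \left(\frac{- \frac{25}{-9} + \frac{14}{-5}}{33 + 27} - 3\right) = 2 \left(\frac{\left(-25\right) \left(- \frac{1}{9}\right) + 14 \left(- \frac{1}{5}\right)}{60} - 3\right) = 2 \left(\left(\frac{25}{9} - \frac{14}{5}\right) \frac{1}{60} - 3\right) = 2 \left(\left(- \frac{1}{45}\right) \frac{1}{60} - 3\right) = 2 \left(- \frac{1}{2700} - 3\right) = 2 \left(- \frac{8101}{2700}\right) = - \frac{8101}{1350} \approx -6.0007$)
$\frac{q}{s} = - \frac{8101}{1350 \cdot 7281} = \left(- \frac{8101}{1350}\right) \frac{1}{7281} = - \frac{8101}{9829350}$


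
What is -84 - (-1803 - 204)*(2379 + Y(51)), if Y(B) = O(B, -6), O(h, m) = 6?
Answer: 4786611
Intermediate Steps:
Y(B) = 6
-84 - (-1803 - 204)*(2379 + Y(51)) = -84 - (-1803 - 204)*(2379 + 6) = -84 - (-2007)*2385 = -84 - 1*(-4786695) = -84 + 4786695 = 4786611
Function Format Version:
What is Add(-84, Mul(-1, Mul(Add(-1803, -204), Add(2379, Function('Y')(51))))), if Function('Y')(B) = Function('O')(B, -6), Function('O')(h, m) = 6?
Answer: 4786611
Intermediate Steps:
Function('Y')(B) = 6
Add(-84, Mul(-1, Mul(Add(-1803, -204), Add(2379, Function('Y')(51))))) = Add(-84, Mul(-1, Mul(Add(-1803, -204), Add(2379, 6)))) = Add(-84, Mul(-1, Mul(-2007, 2385))) = Add(-84, Mul(-1, -4786695)) = Add(-84, 4786695) = 4786611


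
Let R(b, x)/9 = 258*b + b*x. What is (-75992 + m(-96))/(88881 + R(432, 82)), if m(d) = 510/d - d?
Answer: -404807/7524272 ≈ -0.053800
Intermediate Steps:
m(d) = -d + 510/d
R(b, x) = 2322*b + 9*b*x (R(b, x) = 9*(258*b + b*x) = 2322*b + 9*b*x)
(-75992 + m(-96))/(88881 + R(432, 82)) = (-75992 + (-1*(-96) + 510/(-96)))/(88881 + 9*432*(258 + 82)) = (-75992 + (96 + 510*(-1/96)))/(88881 + 9*432*340) = (-75992 + (96 - 85/16))/(88881 + 1321920) = (-75992 + 1451/16)/1410801 = -1214421/16*1/1410801 = -404807/7524272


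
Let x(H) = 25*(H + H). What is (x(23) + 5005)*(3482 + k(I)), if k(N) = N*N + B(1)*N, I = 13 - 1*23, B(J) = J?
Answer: 21985660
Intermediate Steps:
x(H) = 50*H (x(H) = 25*(2*H) = 50*H)
I = -10 (I = 13 - 23 = -10)
k(N) = N + N² (k(N) = N*N + 1*N = N² + N = N + N²)
(x(23) + 5005)*(3482 + k(I)) = (50*23 + 5005)*(3482 - 10*(1 - 10)) = (1150 + 5005)*(3482 - 10*(-9)) = 6155*(3482 + 90) = 6155*3572 = 21985660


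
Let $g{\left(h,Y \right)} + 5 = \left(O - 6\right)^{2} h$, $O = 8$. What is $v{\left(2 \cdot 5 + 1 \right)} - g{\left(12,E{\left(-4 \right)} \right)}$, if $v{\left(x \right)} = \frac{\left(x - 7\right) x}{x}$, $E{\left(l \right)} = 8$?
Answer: $-39$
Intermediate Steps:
$g{\left(h,Y \right)} = -5 + 4 h$ ($g{\left(h,Y \right)} = -5 + \left(8 - 6\right)^{2} h = -5 + 2^{2} h = -5 + 4 h$)
$v{\left(x \right)} = -7 + x$ ($v{\left(x \right)} = \frac{\left(-7 + x\right) x}{x} = \frac{x \left(-7 + x\right)}{x} = -7 + x$)
$v{\left(2 \cdot 5 + 1 \right)} - g{\left(12,E{\left(-4 \right)} \right)} = \left(-7 + \left(2 \cdot 5 + 1\right)\right) - \left(-5 + 4 \cdot 12\right) = \left(-7 + \left(10 + 1\right)\right) - \left(-5 + 48\right) = \left(-7 + 11\right) - 43 = 4 - 43 = -39$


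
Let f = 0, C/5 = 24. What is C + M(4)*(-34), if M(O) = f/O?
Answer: 120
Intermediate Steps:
C = 120 (C = 5*24 = 120)
M(O) = 0 (M(O) = 0/O = 0)
C + M(4)*(-34) = 120 + 0*(-34) = 120 + 0 = 120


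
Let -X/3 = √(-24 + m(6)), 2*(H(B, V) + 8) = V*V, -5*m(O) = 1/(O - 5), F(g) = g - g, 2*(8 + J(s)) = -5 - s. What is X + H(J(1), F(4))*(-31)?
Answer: 248 - 33*I*√5/5 ≈ 248.0 - 14.758*I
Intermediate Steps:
J(s) = -21/2 - s/2 (J(s) = -8 + (-5 - s)/2 = -8 + (-5/2 - s/2) = -21/2 - s/2)
F(g) = 0
m(O) = -1/(5*(-5 + O)) (m(O) = -1/(5*(O - 5)) = -1/(5*(-5 + O)))
H(B, V) = -8 + V²/2 (H(B, V) = -8 + (V*V)/2 = -8 + V²/2)
X = -33*I*√5/5 (X = -3*√(-24 - 1/(-25 + 5*6)) = -3*√(-24 - 1/(-25 + 30)) = -3*√(-24 - 1/5) = -3*√(-24 - 1*⅕) = -3*√(-24 - ⅕) = -33*I*√5/5 ≈ -14.758*I)
X + H(J(1), F(4))*(-31) = -33*I*√5/5 + (-8 + (½)*0²)*(-31) = -33*I*√5/5 + (-8 + (½)*0)*(-31) = -33*I*√5/5 + (-8 + 0)*(-31) = -33*I*√5/5 - 8*(-31) = -33*I*√5/5 + 248 = 248 - 33*I*√5/5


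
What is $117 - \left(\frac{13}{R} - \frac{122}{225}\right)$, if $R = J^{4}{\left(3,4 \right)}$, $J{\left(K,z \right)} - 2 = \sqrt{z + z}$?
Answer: $\frac{373427}{3600} + \frac{39 \sqrt{2}}{4} \approx 117.52$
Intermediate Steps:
$J{\left(K,z \right)} = 2 + \sqrt{2} \sqrt{z}$ ($J{\left(K,z \right)} = 2 + \sqrt{z + z} = 2 + \sqrt{2 z} = 2 + \sqrt{2} \sqrt{z}$)
$R = \left(2 + 2 \sqrt{2}\right)^{4}$ ($R = \left(2 + \sqrt{2} \sqrt{4}\right)^{4} = \left(2 + \sqrt{2} \cdot 2\right)^{4} = \left(2 + 2 \sqrt{2}\right)^{4} \approx 543.53$)
$117 - \left(\frac{13}{R} - \frac{122}{225}\right) = 117 - \left(\frac{13}{272 + 192 \sqrt{2}} - \frac{122}{225}\right) = 117 - \left(- \frac{122}{225} + \frac{13}{272 + 192 \sqrt{2}}\right) = 117 + \left(\frac{122}{225} - \frac{13}{272 + 192 \sqrt{2}}\right) = \frac{26447}{225} - \frac{13}{272 + 192 \sqrt{2}}$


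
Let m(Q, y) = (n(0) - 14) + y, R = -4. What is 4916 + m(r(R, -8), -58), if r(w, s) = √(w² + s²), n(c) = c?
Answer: 4844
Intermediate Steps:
r(w, s) = √(s² + w²)
m(Q, y) = -14 + y (m(Q, y) = (0 - 14) + y = -14 + y)
4916 + m(r(R, -8), -58) = 4916 + (-14 - 58) = 4916 - 72 = 4844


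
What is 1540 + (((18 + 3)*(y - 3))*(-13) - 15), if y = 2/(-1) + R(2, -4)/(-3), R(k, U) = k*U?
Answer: 2162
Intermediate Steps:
R(k, U) = U*k
y = ⅔ (y = 2/(-1) - 4*2/(-3) = 2*(-1) - 8*(-⅓) = -2 + 8/3 = ⅔ ≈ 0.66667)
1540 + (((18 + 3)*(y - 3))*(-13) - 15) = 1540 + (((18 + 3)*(⅔ - 3))*(-13) - 15) = 1540 + ((21*(-7/3))*(-13) - 15) = 1540 + (-49*(-13) - 15) = 1540 + (637 - 15) = 1540 + 622 = 2162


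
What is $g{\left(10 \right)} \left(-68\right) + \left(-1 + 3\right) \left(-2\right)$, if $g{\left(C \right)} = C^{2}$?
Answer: $-6804$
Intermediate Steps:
$g{\left(10 \right)} \left(-68\right) + \left(-1 + 3\right) \left(-2\right) = 10^{2} \left(-68\right) + \left(-1 + 3\right) \left(-2\right) = 100 \left(-68\right) + 2 \left(-2\right) = -6800 - 4 = -6804$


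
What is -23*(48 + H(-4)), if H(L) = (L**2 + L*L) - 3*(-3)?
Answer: -2047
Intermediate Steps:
H(L) = 9 + 2*L**2 (H(L) = (L**2 + L**2) + 9 = 2*L**2 + 9 = 9 + 2*L**2)
-23*(48 + H(-4)) = -23*(48 + (9 + 2*(-4)**2)) = -23*(48 + (9 + 2*16)) = -23*(48 + (9 + 32)) = -23*(48 + 41) = -23*89 = -2047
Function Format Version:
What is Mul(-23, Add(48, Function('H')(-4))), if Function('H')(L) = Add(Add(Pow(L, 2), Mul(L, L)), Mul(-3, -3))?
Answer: -2047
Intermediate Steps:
Function('H')(L) = Add(9, Mul(2, Pow(L, 2))) (Function('H')(L) = Add(Add(Pow(L, 2), Pow(L, 2)), 9) = Add(Mul(2, Pow(L, 2)), 9) = Add(9, Mul(2, Pow(L, 2))))
Mul(-23, Add(48, Function('H')(-4))) = Mul(-23, Add(48, Add(9, Mul(2, Pow(-4, 2))))) = Mul(-23, Add(48, Add(9, Mul(2, 16)))) = Mul(-23, Add(48, Add(9, 32))) = Mul(-23, Add(48, 41)) = Mul(-23, 89) = -2047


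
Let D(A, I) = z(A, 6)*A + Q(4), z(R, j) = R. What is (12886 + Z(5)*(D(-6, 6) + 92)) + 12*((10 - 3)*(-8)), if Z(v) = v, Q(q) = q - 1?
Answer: 12869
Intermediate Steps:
Q(q) = -1 + q
D(A, I) = 3 + A**2 (D(A, I) = A*A + (-1 + 4) = A**2 + 3 = 3 + A**2)
(12886 + Z(5)*(D(-6, 6) + 92)) + 12*((10 - 3)*(-8)) = (12886 + 5*((3 + (-6)**2) + 92)) + 12*((10 - 3)*(-8)) = (12886 + 5*((3 + 36) + 92)) + 12*(7*(-8)) = (12886 + 5*(39 + 92)) + 12*(-56) = (12886 + 5*131) - 672 = (12886 + 655) - 672 = 13541 - 672 = 12869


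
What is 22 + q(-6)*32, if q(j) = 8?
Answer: 278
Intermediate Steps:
22 + q(-6)*32 = 22 + 8*32 = 22 + 256 = 278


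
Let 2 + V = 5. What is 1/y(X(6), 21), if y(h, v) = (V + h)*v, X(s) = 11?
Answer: 1/294 ≈ 0.0034014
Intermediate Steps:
V = 3 (V = -2 + 5 = 3)
y(h, v) = v*(3 + h) (y(h, v) = (3 + h)*v = v*(3 + h))
1/y(X(6), 21) = 1/(21*(3 + 11)) = 1/(21*14) = 1/294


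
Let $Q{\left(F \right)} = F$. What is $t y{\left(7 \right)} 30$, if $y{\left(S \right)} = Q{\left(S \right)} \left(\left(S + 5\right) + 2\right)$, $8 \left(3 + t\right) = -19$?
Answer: $- \frac{31605}{2} \approx -15803.0$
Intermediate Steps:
$t = - \frac{43}{8}$ ($t = -3 + \frac{1}{8} \left(-19\right) = -3 - \frac{19}{8} = - \frac{43}{8} \approx -5.375$)
$y{\left(S \right)} = S \left(7 + S\right)$ ($y{\left(S \right)} = S \left(\left(S + 5\right) + 2\right) = S \left(\left(5 + S\right) + 2\right) = S \left(7 + S\right)$)
$t y{\left(7 \right)} 30 = - \frac{43 \cdot 7 \left(7 + 7\right)}{8} \cdot 30 = - \frac{43 \cdot 7 \cdot 14}{8} \cdot 30 = \left(- \frac{43}{8}\right) 98 \cdot 30 = \left(- \frac{2107}{4}\right) 30 = - \frac{31605}{2}$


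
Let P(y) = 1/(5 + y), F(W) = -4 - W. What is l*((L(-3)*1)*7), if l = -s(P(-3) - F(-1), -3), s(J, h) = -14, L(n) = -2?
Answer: -196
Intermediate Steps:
l = 14 (l = -1*(-14) = 14)
l*((L(-3)*1)*7) = 14*(-2*1*7) = 14*(-2*7) = 14*(-14) = -196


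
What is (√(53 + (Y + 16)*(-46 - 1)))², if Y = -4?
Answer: -511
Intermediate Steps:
(√(53 + (Y + 16)*(-46 - 1)))² = (√(53 + (-4 + 16)*(-46 - 1)))² = (√(53 + 12*(-47)))² = (√(53 - 564))² = (√(-511))² = (I*√511)² = -511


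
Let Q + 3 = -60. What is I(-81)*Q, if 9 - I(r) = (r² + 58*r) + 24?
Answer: 118314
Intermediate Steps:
Q = -63 (Q = -3 - 60 = -63)
I(r) = -15 - r² - 58*r (I(r) = 9 - ((r² + 58*r) + 24) = 9 - (24 + r² + 58*r) = 9 + (-24 - r² - 58*r) = -15 - r² - 58*r)
I(-81)*Q = (-15 - 1*(-81)² - 58*(-81))*(-63) = (-15 - 1*6561 + 4698)*(-63) = (-15 - 6561 + 4698)*(-63) = -1878*(-63) = 118314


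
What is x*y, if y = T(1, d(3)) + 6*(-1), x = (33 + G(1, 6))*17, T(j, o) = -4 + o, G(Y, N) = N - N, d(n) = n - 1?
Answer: -4488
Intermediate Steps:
d(n) = -1 + n
G(Y, N) = 0
x = 561 (x = (33 + 0)*17 = 33*17 = 561)
y = -8 (y = (-4 + (-1 + 3)) + 6*(-1) = (-4 + 2) - 6 = -2 - 6 = -8)
x*y = 561*(-8) = -4488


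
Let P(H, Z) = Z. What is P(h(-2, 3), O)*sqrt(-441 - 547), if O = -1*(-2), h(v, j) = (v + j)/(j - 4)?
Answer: 4*I*sqrt(247) ≈ 62.865*I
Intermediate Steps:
h(v, j) = (j + v)/(-4 + j)
O = 2
P(h(-2, 3), O)*sqrt(-441 - 547) = 2*sqrt(-441 - 547) = 2*sqrt(-988) = 2*(2*I*sqrt(247)) = 4*I*sqrt(247)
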